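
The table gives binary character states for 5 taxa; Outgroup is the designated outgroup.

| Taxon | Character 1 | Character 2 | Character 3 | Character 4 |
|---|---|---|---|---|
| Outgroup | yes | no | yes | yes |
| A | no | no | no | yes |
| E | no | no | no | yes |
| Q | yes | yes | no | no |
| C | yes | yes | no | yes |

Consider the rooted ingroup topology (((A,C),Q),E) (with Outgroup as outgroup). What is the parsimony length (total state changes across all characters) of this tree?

6

Map each character onto (((A,C),Q),E) (rooted by Outgroup) and count the minimum state changes it requires (Fitch parsimony):
Character 1: 2; Character 2: 2; Character 3: 1; Character 4: 1.
Total tree length = 6.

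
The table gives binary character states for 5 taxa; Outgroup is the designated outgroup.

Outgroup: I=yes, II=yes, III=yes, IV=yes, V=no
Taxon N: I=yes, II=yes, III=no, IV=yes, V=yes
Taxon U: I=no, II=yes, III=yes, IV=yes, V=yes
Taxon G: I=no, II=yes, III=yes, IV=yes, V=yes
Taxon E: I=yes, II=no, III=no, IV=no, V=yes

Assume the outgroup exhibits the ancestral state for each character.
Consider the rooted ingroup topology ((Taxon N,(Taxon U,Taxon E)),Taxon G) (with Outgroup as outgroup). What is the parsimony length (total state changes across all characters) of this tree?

Map each character onto ((Taxon N,(Taxon U,Taxon E)),Taxon G) (rooted by Outgroup) and count the minimum state changes it requires (Fitch parsimony):
I: 2; II: 1; III: 2; IV: 1; V: 1.
Total tree length = 7.

7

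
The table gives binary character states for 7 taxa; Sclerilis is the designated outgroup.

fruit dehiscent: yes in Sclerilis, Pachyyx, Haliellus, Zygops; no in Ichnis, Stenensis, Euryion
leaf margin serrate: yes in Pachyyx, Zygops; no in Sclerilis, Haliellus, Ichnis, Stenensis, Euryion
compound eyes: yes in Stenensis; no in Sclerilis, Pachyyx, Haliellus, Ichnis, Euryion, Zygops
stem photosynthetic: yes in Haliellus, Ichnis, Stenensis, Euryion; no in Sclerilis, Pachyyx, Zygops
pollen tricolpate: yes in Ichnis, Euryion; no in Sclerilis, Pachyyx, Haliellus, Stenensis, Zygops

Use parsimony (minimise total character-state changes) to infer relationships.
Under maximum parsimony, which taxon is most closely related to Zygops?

Character polarity is set by the outgroup: the derived state is whichever differs from the outgroup's state, so for fruit dehiscent the derived state is 'no', and for the remaining characters it is 'yes'.
fruit dehiscent: derived state 'no' in Euryion, Ichnis, and Stenensis only — synapomorphy for {Euryion, Ichnis, Stenensis}.
leaf margin serrate: derived state 'yes' in Pachyyx and Zygops only — synapomorphy for {Pachyyx, Zygops}.
compound eyes (derived state 'yes') is unique to Stenensis (autapomorphy; uninformative for grouping).
stem photosynthetic (derived state 'yes') is shared by Euryion, Haliellus, Ichnis, and Stenensis — a synapomorphy uniting that clade.
pollen tricolpate: derived state 'yes' in Euryion and Ichnis only — synapomorphy for {Euryion, Ichnis}.
Most parsimonious ingroup topology: ((Pachyyx,Zygops),(Haliellus,((Ichnis,Euryion),Stenensis))).
Zygops and Pachyyx form a cherry on this tree, so they are sister taxa.

Pachyyx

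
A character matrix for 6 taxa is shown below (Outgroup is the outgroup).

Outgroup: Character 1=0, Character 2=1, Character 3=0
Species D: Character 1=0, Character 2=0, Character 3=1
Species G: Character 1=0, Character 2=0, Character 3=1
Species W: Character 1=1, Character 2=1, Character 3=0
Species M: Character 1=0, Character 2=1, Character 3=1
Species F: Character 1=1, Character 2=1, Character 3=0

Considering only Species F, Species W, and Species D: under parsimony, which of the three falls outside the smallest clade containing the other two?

Character polarity is set by the outgroup: the derived state is whichever differs from the outgroup's state, so for Character 2 the derived state is '0', and for the remaining characters it is '1'.
Character 1 (derived state '1') is shared by Species F and Species W — a synapomorphy uniting that clade.
Character 2: derived state '0' in Species D and Species G only — synapomorphy for {Species D, Species G}.
Character 3 (derived state '1') is shared by Species D, Species G, and Species M — a synapomorphy uniting that clade.
Most parsimonious ingroup topology: (((Species D,Species G),Species M),(Species W,Species F)).
Species F and Species W share a more recent common ancestor with each other than either does with Species D, so Species D is the least closely related of the three.

Species D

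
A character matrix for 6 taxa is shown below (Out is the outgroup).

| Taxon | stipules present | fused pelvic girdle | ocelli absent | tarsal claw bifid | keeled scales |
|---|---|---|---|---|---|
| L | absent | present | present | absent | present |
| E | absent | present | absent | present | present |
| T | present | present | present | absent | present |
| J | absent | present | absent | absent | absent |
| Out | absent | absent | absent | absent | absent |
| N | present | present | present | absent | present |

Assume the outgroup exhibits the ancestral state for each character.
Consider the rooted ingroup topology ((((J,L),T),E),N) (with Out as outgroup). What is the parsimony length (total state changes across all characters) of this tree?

9

Map each character onto ((((J,L),T),E),N) (rooted by Out) and count the minimum state changes it requires (Fitch parsimony):
stipules present: 2; fused pelvic girdle: 1; ocelli absent: 3; tarsal claw bifid: 1; keeled scales: 2.
Total tree length = 9.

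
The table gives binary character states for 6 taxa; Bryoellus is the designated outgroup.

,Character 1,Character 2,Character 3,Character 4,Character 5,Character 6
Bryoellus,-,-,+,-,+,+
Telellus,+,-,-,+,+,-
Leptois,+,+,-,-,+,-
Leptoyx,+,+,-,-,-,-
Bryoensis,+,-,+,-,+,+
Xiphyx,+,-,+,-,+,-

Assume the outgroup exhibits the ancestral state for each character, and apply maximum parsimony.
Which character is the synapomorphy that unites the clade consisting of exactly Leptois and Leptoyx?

Character 2

Character polarity is set by the outgroup: the derived state is whichever differs from the outgroup's state, so for Character 3, Character 5, Character 6 the derived state is '-', and for the remaining characters it is '+'.
All ingroup taxa share the derived state '+' for Character 1; it defines the ingroup but does not resolve relationships within it.
Character 2 (derived state '+') is shared by Leptois and Leptoyx — a synapomorphy uniting that clade.
Character 3: derived state '-' in Leptois, Leptoyx, and Telellus only — synapomorphy for {Leptois, Leptoyx, Telellus}.
Character 4 (derived state '+') is unique to Telellus (autapomorphy; uninformative for grouping).
Character 5 (derived state '-') is unique to Leptoyx (autapomorphy; uninformative for grouping).
Character 6: derived state '-' in Leptois, Leptoyx, Telellus, and Xiphyx only — synapomorphy for {Leptois, Leptoyx, Telellus, Xiphyx}.
Most parsimonious ingroup topology: (((Telellus,(Leptois,Leptoyx)),Xiphyx),Bryoensis).
The clade {Leptois, Leptoyx} is supported by Character 2: its derived state '+' occurs in exactly those taxa and in no other taxon (including the outgroup).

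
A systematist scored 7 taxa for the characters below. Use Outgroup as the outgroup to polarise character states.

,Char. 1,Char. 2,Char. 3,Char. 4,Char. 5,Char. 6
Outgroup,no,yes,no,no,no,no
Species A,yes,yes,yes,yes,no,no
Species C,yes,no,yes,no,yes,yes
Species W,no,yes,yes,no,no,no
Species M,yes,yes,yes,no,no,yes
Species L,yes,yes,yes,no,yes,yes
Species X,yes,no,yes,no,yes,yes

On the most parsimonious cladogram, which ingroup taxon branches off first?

Species W

Character polarity is set by the outgroup: the derived state is whichever differs from the outgroup's state, so for Char. 2 the derived state is 'no', and for the remaining characters it is 'yes'.
Char. 1: derived state 'yes' in Species A, Species C, Species L, Species M, and Species X only — synapomorphy for {Species A, Species C, Species L, Species M, Species X}.
Only Species C and Species X show the derived state 'no' for Char. 2, supporting them as a clade.
Char. 3 (derived state 'yes') is shared by all ingroup taxa — unites the whole ingroup.
Char. 4: derived state 'yes' in Species A only — an autapomorphy, so it tells us nothing about relationships among taxa.
Char. 5 (derived state 'yes') is shared by Species C, Species L, and Species X — a synapomorphy uniting that clade.
Char. 6: derived state 'yes' in Species C, Species L, Species M, and Species X only — synapomorphy for {Species C, Species L, Species M, Species X}.
Most parsimonious ingroup topology: ((Species A,(((Species C,Species X),Species L),Species M)),Species W).
Species W is sister to the clade containing all other ingroup taxa, so it is the earliest-diverging (most basal) ingroup lineage.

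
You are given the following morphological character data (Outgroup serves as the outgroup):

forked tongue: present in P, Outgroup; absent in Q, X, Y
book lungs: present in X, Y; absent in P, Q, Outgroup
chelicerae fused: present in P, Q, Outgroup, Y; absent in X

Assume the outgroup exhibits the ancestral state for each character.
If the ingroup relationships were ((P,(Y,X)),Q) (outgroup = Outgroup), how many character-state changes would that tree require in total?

4

Map each character onto ((P,(Y,X)),Q) (rooted by Outgroup) and count the minimum state changes it requires (Fitch parsimony):
forked tongue: 2; book lungs: 1; chelicerae fused: 1.
Total tree length = 4.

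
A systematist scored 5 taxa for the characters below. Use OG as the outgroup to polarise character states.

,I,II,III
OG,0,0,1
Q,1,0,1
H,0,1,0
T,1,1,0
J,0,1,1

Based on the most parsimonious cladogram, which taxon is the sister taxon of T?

H

Character polarity is set by the outgroup: the derived state is whichever differs from the outgroup's state, so for III the derived state is '0', and for the remaining characters it is '1'.
I (state '1') occurs in Q and T but conflicts with the nesting implied by the other characters — most parsimoniously interpreted as homoplasy.
Only H, J, and T show the derived state '1' for II, supporting them as a clade.
III (derived state '0') is shared by H and T — a synapomorphy uniting that clade.
Most parsimonious ingroup topology: (Q,((H,T),J)).
T and H form a cherry on this tree, so they are sister taxa.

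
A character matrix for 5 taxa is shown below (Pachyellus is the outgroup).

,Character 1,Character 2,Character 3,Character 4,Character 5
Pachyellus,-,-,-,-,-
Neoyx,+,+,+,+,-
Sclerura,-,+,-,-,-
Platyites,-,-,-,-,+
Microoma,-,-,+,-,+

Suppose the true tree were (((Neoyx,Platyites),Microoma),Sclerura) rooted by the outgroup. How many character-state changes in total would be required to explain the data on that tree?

Map each character onto (((Neoyx,Platyites),Microoma),Sclerura) (rooted by Pachyellus) and count the minimum state changes it requires (Fitch parsimony):
Character 1: 1; Character 2: 2; Character 3: 2; Character 4: 1; Character 5: 2.
Total tree length = 8.

8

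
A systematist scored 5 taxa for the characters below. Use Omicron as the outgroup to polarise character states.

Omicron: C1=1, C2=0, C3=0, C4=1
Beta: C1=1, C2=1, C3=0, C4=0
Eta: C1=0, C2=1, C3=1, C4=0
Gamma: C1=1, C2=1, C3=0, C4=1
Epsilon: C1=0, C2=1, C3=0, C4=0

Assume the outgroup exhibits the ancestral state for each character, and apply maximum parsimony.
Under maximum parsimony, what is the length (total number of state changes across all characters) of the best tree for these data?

Character polarity is set by the outgroup: the derived state is whichever differs from the outgroup's state, so for C1, C4 the derived state is '0', and for the remaining characters it is '1'.
Only Epsilon and Eta show the derived state '0' for C1, supporting them as a clade.
C2 (derived state '1') is shared by all ingroup taxa — unites the whole ingroup.
C3 (derived state '1') is unique to Eta (autapomorphy; uninformative for grouping).
Only Beta, Epsilon, and Eta show the derived state '0' for C4, supporting them as a clade.
Most parsimonious ingroup topology: (((Eta,Epsilon),Beta),Gamma).
Changes per character on this tree: C1: 1; C2: 1; C3: 1; C4: 1.
Total = 4.

4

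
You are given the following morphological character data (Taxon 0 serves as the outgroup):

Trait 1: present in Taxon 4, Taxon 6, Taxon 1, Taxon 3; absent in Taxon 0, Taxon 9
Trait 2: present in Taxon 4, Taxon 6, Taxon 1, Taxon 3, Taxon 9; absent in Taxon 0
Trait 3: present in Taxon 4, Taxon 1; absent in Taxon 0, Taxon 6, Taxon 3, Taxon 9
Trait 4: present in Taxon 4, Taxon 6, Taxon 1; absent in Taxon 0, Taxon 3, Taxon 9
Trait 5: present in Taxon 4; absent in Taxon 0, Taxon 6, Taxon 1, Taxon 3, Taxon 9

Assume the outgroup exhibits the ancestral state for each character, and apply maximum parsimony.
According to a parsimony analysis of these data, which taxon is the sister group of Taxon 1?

The outgroup has state 'absent' for every character, so 'present' is the derived state throughout.
Trait 1: derived state 'present' in Taxon 1, Taxon 3, Taxon 4, and Taxon 6 only — synapomorphy for {Taxon 1, Taxon 3, Taxon 4, Taxon 6}.
All ingroup taxa share the derived state 'present' for Trait 2; it defines the ingroup but does not resolve relationships within it.
Trait 3 (derived state 'present') is shared by Taxon 1 and Taxon 4 — a synapomorphy uniting that clade.
Trait 4 (derived state 'present') is shared by Taxon 1, Taxon 4, and Taxon 6 — a synapomorphy uniting that clade.
Trait 5 (derived state 'present') is unique to Taxon 4 (autapomorphy; uninformative for grouping).
Most parsimonious ingroup topology: ((((Taxon 4,Taxon 1),Taxon 6),Taxon 3),Taxon 9).
Taxon 1 and Taxon 4 form a cherry on this tree, so they are sister taxa.

Taxon 4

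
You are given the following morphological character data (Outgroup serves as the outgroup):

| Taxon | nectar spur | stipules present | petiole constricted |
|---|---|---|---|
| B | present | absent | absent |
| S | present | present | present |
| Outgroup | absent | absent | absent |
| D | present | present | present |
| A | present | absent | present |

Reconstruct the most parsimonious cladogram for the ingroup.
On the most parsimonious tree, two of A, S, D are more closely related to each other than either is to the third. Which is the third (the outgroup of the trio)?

The outgroup has state 'absent' for every character, so 'present' is the derived state throughout.
All ingroup taxa share the derived state 'present' for nectar spur; it defines the ingroup but does not resolve relationships within it.
stipules present (derived state 'present') is shared by D and S — a synapomorphy uniting that clade.
petiole constricted (derived state 'present') is shared by A, D, and S — a synapomorphy uniting that clade.
Most parsimonious ingroup topology: (((D,S),A),B).
S and D share a more recent common ancestor with each other than either does with A, so A is the least closely related of the three.

A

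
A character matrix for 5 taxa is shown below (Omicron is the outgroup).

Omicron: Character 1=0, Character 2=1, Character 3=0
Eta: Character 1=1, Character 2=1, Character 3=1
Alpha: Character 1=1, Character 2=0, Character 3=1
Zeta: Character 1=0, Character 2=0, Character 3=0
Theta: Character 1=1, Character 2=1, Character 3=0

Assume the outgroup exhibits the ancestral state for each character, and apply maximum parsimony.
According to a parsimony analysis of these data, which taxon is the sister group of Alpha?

Eta

Character polarity is set by the outgroup: the derived state is whichever differs from the outgroup's state, so for Character 2 the derived state is '0', and for the remaining characters it is '1'.
Character 1: derived state '1' in Alpha, Eta, and Theta only — synapomorphy for {Alpha, Eta, Theta}.
Character 2 (state '0') occurs in Alpha and Zeta but conflicts with the nesting implied by the other characters — most parsimoniously interpreted as homoplasy.
Only Alpha and Eta show the derived state '1' for Character 3, supporting them as a clade.
Most parsimonious ingroup topology: (((Eta,Alpha),Theta),Zeta).
Alpha and Eta form a cherry on this tree, so they are sister taxa.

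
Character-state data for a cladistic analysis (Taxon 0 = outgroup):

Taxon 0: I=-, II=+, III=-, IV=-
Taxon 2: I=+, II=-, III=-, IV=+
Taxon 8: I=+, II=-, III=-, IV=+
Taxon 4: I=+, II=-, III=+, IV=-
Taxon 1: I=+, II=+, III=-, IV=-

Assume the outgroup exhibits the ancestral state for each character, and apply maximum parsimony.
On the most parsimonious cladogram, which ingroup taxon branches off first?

Character polarity is set by the outgroup: the derived state is whichever differs from the outgroup's state, so for II the derived state is '-', and for the remaining characters it is '+'.
I (derived state '+') is shared by all ingroup taxa — unites the whole ingroup.
Only Taxon 2, Taxon 4, and Taxon 8 show the derived state '-' for II, supporting them as a clade.
III: derived state '+' in Taxon 4 only — an autapomorphy, so it tells us nothing about relationships among taxa.
IV (derived state '+') is shared by Taxon 2 and Taxon 8 — a synapomorphy uniting that clade.
Most parsimonious ingroup topology: (((Taxon 2,Taxon 8),Taxon 4),Taxon 1).
Taxon 1 is sister to the clade containing all other ingroup taxa, so it is the earliest-diverging (most basal) ingroup lineage.

Taxon 1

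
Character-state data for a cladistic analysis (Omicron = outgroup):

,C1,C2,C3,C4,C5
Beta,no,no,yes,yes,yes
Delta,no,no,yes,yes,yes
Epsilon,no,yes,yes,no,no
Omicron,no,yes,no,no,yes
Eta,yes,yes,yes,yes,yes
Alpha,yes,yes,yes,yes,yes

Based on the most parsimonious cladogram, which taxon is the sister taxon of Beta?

Delta

Character polarity is set by the outgroup: the derived state is whichever differs from the outgroup's state, so for C2, C5 the derived state is 'no', and for the remaining characters it is 'yes'.
Only Alpha and Eta show the derived state 'yes' for C1, supporting them as a clade.
Only Beta and Delta show the derived state 'no' for C2, supporting them as a clade.
All ingroup taxa share the derived state 'yes' for C3; it defines the ingroup but does not resolve relationships within it.
C4: derived state 'yes' in Alpha, Beta, Delta, and Eta only — synapomorphy for {Alpha, Beta, Delta, Eta}.
C5: derived state 'no' in Epsilon only — an autapomorphy, so it tells us nothing about relationships among taxa.
Most parsimonious ingroup topology: (Epsilon,((Beta,Delta),(Eta,Alpha))).
Beta and Delta form a cherry on this tree, so they are sister taxa.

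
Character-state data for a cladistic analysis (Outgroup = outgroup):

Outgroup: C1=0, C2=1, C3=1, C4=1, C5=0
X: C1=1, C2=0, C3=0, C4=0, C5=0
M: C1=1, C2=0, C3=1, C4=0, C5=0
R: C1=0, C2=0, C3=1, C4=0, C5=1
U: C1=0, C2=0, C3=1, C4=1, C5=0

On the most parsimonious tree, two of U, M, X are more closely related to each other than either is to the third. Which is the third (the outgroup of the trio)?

U

Character polarity is set by the outgroup: the derived state is whichever differs from the outgroup's state, so for C2, C3, C4 the derived state is '0', and for the remaining characters it is '1'.
C1 (derived state '1') is shared by M and X — a synapomorphy uniting that clade.
C2 (derived state '0') is shared by all ingroup taxa — unites the whole ingroup.
C3: derived state '0' in X only — an autapomorphy, so it tells us nothing about relationships among taxa.
C4 (derived state '0') is shared by M, R, and X — a synapomorphy uniting that clade.
C5 (derived state '1') is unique to R (autapomorphy; uninformative for grouping).
Most parsimonious ingroup topology: (((X,M),R),U).
M and X share a more recent common ancestor with each other than either does with U, so U is the least closely related of the three.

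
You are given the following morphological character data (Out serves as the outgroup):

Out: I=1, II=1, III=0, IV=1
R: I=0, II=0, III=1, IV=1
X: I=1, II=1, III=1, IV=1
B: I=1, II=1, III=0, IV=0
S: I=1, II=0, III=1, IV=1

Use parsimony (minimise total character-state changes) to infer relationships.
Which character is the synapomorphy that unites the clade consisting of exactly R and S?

Character polarity is set by the outgroup: the derived state is whichever differs from the outgroup's state, so for I, II, IV the derived state is '0', and for the remaining characters it is '1'.
I (derived state '0') is unique to R (autapomorphy; uninformative for grouping).
Only R and S show the derived state '0' for II, supporting them as a clade.
Only R, S, and X show the derived state '1' for III, supporting them as a clade.
IV (derived state '0') is unique to B (autapomorphy; uninformative for grouping).
Most parsimonious ingroup topology: (((R,S),X),B).
The clade {R, S} is supported by II: its derived state '0' occurs in exactly those taxa and in no other taxon (including the outgroup).

II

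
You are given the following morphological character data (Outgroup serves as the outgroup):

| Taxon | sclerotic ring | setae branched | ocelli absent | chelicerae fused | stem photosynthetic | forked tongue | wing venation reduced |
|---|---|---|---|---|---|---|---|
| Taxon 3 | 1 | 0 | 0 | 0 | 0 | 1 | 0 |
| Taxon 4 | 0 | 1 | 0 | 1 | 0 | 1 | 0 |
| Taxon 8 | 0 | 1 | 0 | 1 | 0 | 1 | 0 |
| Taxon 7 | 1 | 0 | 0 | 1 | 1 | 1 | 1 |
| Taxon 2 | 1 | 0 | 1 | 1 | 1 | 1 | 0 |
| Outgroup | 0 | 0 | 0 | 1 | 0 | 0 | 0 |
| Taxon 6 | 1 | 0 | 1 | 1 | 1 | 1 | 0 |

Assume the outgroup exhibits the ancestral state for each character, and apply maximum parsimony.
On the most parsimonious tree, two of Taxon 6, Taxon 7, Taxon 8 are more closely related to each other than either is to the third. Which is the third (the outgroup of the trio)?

Character polarity is set by the outgroup: the derived state is whichever differs from the outgroup's state, so for chelicerae fused the derived state is '0', and for the remaining characters it is '1'.
sclerotic ring (derived state '1') is shared by Taxon 2, Taxon 3, Taxon 6, and Taxon 7 — a synapomorphy uniting that clade.
setae branched (derived state '1') is shared by Taxon 4 and Taxon 8 — a synapomorphy uniting that clade.
ocelli absent (derived state '1') is shared by Taxon 2 and Taxon 6 — a synapomorphy uniting that clade.
chelicerae fused: derived state '0' in Taxon 3 only — an autapomorphy, so it tells us nothing about relationships among taxa.
Only Taxon 2, Taxon 6, and Taxon 7 show the derived state '1' for stem photosynthetic, supporting them as a clade.
forked tongue (derived state '1') is shared by all ingroup taxa — unites the whole ingroup.
wing venation reduced: derived state '1' in Taxon 7 only — an autapomorphy, so it tells us nothing about relationships among taxa.
Most parsimonious ingroup topology: ((((Taxon 6,Taxon 2),Taxon 7),Taxon 3),(Taxon 8,Taxon 4)).
Taxon 6 and Taxon 7 share a more recent common ancestor with each other than either does with Taxon 8, so Taxon 8 is the least closely related of the three.

Taxon 8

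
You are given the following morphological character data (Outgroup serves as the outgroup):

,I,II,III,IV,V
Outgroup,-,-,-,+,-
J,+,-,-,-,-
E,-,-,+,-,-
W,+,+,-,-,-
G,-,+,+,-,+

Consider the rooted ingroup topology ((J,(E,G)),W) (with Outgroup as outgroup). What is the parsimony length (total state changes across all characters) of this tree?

7

Map each character onto ((J,(E,G)),W) (rooted by Outgroup) and count the minimum state changes it requires (Fitch parsimony):
I: 2; II: 2; III: 1; IV: 1; V: 1.
Total tree length = 7.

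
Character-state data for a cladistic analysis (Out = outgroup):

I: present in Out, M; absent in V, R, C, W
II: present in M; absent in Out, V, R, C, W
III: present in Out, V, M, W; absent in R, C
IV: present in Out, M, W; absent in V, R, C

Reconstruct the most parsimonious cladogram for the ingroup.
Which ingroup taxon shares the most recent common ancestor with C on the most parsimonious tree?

Character polarity is set by the outgroup: the derived state is whichever differs from the outgroup's state, so for I, III, IV the derived state is 'absent', and for the remaining characters it is 'present'.
I (derived state 'absent') is shared by C, R, V, and W — a synapomorphy uniting that clade.
II (derived state 'present') is unique to M (autapomorphy; uninformative for grouping).
III (derived state 'absent') is shared by C and R — a synapomorphy uniting that clade.
Only C, R, and V show the derived state 'absent' for IV, supporting them as a clade.
Most parsimonious ingroup topology: (((V,(R,C)),W),M).
C and R form a cherry on this tree, so they are sister taxa.

R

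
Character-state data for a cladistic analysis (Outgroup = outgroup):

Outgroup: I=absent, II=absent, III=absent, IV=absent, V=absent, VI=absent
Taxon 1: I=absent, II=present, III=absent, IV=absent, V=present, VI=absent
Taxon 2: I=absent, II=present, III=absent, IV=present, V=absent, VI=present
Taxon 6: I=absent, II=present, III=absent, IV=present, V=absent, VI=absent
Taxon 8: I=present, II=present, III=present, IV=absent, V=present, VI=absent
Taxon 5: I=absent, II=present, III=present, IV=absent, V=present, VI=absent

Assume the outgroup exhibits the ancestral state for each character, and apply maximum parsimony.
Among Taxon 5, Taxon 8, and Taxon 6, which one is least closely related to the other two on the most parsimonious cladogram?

Taxon 6

The outgroup has state 'absent' for every character, so 'present' is the derived state throughout.
I (derived state 'present') is unique to Taxon 8 (autapomorphy; uninformative for grouping).
All ingroup taxa share the derived state 'present' for II; it defines the ingroup but does not resolve relationships within it.
III (derived state 'present') is shared by Taxon 5 and Taxon 8 — a synapomorphy uniting that clade.
IV (derived state 'present') is shared by Taxon 2 and Taxon 6 — a synapomorphy uniting that clade.
V (derived state 'present') is shared by Taxon 1, Taxon 5, and Taxon 8 — a synapomorphy uniting that clade.
VI: derived state 'present' in Taxon 2 only — an autapomorphy, so it tells us nothing about relationships among taxa.
Most parsimonious ingroup topology: ((Taxon 1,(Taxon 8,Taxon 5)),(Taxon 2,Taxon 6)).
Taxon 5 and Taxon 8 share a more recent common ancestor with each other than either does with Taxon 6, so Taxon 6 is the least closely related of the three.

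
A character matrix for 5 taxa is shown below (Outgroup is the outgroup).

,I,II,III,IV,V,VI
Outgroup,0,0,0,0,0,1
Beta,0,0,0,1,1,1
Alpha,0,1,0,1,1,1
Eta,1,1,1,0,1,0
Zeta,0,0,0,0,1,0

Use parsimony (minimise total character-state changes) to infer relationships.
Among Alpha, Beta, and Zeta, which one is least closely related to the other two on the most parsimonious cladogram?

Zeta

Character polarity is set by the outgroup: the derived state is whichever differs from the outgroup's state, so for VI the derived state is '0', and for the remaining characters it is '1'.
I (derived state '1') is unique to Eta (autapomorphy; uninformative for grouping).
II groups Alpha and Eta, which is incompatible with the clades supported by the remaining characters; treating it as convergent (homoplasy) costs fewer steps than any alternative tree.
III: derived state '1' in Eta only — an autapomorphy, so it tells us nothing about relationships among taxa.
IV: derived state '1' in Alpha and Beta only — synapomorphy for {Alpha, Beta}.
All ingroup taxa share the derived state '1' for V; it defines the ingroup but does not resolve relationships within it.
VI (derived state '0') is shared by Eta and Zeta — a synapomorphy uniting that clade.
Most parsimonious ingroup topology: ((Beta,Alpha),(Eta,Zeta)).
Beta and Alpha share a more recent common ancestor with each other than either does with Zeta, so Zeta is the least closely related of the three.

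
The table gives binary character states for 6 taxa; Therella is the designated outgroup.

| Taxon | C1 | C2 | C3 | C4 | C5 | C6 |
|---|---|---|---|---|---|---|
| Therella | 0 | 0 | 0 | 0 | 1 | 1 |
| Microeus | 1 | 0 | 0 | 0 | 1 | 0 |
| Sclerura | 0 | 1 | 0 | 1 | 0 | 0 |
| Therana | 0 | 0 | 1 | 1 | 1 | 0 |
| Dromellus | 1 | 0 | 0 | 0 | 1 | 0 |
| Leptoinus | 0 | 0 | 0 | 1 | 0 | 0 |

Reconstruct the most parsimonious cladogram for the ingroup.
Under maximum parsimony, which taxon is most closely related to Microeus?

Dromellus

Character polarity is set by the outgroup: the derived state is whichever differs from the outgroup's state, so for C5, C6 the derived state is '0', and for the remaining characters it is '1'.
C1: derived state '1' in Dromellus and Microeus only — synapomorphy for {Dromellus, Microeus}.
C2: derived state '1' in Sclerura only — an autapomorphy, so it tells us nothing about relationships among taxa.
C3 (derived state '1') is unique to Therana (autapomorphy; uninformative for grouping).
C4: derived state '1' in Leptoinus, Sclerura, and Therana only — synapomorphy for {Leptoinus, Sclerura, Therana}.
C5: derived state '0' in Leptoinus and Sclerura only — synapomorphy for {Leptoinus, Sclerura}.
All ingroup taxa share the derived state '0' for C6; it defines the ingroup but does not resolve relationships within it.
Most parsimonious ingroup topology: ((Microeus,Dromellus),((Sclerura,Leptoinus),Therana)).
Microeus and Dromellus form a cherry on this tree, so they are sister taxa.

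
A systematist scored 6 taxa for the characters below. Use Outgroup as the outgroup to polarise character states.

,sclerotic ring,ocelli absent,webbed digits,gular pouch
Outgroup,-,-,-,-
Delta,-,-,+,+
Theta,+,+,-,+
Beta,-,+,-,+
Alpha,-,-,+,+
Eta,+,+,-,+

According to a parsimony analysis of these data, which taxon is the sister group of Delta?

Alpha

The outgroup has state '-' for every character, so '+' is the derived state throughout.
Only Eta and Theta show the derived state '+' for sclerotic ring, supporting them as a clade.
ocelli absent (derived state '+') is shared by Beta, Eta, and Theta — a synapomorphy uniting that clade.
webbed digits: derived state '+' in Alpha and Delta only — synapomorphy for {Alpha, Delta}.
gular pouch (derived state '+') is shared by all ingroup taxa — unites the whole ingroup.
Most parsimonious ingroup topology: ((Delta,Alpha),((Theta,Eta),Beta)).
Delta and Alpha form a cherry on this tree, so they are sister taxa.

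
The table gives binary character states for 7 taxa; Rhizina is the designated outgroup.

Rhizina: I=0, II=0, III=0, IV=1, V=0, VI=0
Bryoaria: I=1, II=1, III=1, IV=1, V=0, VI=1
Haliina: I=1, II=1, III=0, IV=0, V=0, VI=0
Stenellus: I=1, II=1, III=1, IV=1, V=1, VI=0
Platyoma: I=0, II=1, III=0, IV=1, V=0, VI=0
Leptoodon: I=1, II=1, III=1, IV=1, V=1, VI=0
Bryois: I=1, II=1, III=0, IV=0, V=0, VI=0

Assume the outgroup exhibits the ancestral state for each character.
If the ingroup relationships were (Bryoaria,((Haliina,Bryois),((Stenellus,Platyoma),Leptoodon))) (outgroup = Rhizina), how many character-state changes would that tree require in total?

Map each character onto (Bryoaria,((Haliina,Bryois),((Stenellus,Platyoma),Leptoodon))) (rooted by Rhizina) and count the minimum state changes it requires (Fitch parsimony):
I: 2; II: 1; III: 3; IV: 1; V: 2; VI: 1.
Total tree length = 10.

10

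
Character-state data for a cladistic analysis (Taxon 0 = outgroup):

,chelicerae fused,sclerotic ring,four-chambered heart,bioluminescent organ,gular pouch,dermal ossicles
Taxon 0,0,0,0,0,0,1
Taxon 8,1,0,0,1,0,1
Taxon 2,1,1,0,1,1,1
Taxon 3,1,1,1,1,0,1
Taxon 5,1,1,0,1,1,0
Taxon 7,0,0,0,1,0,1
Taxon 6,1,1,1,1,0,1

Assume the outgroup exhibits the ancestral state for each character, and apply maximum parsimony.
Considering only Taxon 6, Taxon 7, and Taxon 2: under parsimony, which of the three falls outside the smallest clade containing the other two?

Taxon 7

Character polarity is set by the outgroup: the derived state is whichever differs from the outgroup's state, so for dermal ossicles the derived state is '0', and for the remaining characters it is '1'.
Only Taxon 2, Taxon 3, Taxon 5, Taxon 6, and Taxon 8 show the derived state '1' for chelicerae fused, supporting them as a clade.
Only Taxon 2, Taxon 3, Taxon 5, and Taxon 6 show the derived state '1' for sclerotic ring, supporting them as a clade.
four-chambered heart: derived state '1' in Taxon 3 and Taxon 6 only — synapomorphy for {Taxon 3, Taxon 6}.
bioluminescent organ (derived state '1') is shared by all ingroup taxa — unites the whole ingroup.
Only Taxon 2 and Taxon 5 show the derived state '1' for gular pouch, supporting them as a clade.
dermal ossicles: derived state '0' in Taxon 5 only — an autapomorphy, so it tells us nothing about relationships among taxa.
Most parsimonious ingroup topology: ((Taxon 8,((Taxon 2,Taxon 5),(Taxon 3,Taxon 6))),Taxon 7).
Taxon 2 and Taxon 6 share a more recent common ancestor with each other than either does with Taxon 7, so Taxon 7 is the least closely related of the three.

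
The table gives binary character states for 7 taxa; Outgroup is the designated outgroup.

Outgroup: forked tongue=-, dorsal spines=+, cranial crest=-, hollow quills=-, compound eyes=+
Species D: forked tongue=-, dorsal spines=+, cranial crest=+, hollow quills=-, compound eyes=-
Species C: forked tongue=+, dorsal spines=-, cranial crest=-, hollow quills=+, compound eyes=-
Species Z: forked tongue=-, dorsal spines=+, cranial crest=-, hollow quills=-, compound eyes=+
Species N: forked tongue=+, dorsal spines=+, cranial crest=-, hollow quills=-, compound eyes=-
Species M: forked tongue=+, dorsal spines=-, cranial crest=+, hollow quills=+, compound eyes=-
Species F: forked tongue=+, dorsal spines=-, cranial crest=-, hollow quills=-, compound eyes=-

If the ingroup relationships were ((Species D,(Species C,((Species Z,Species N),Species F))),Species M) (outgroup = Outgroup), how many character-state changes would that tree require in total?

Map each character onto ((Species D,(Species C,((Species Z,Species N),Species F))),Species M) (rooted by Outgroup) and count the minimum state changes it requires (Fitch parsimony):
forked tongue: 3; dorsal spines: 3; cranial crest: 2; hollow quills: 2; compound eyes: 2.
Total tree length = 12.

12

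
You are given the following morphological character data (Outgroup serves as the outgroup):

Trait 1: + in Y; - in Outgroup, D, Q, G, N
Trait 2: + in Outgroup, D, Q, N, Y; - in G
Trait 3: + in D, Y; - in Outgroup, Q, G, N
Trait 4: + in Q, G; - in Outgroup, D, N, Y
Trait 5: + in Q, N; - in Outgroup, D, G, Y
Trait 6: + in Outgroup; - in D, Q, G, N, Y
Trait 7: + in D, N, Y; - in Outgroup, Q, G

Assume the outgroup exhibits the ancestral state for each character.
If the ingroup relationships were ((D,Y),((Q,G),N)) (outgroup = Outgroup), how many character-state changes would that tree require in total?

9

Map each character onto ((D,Y),((Q,G),N)) (rooted by Outgroup) and count the minimum state changes it requires (Fitch parsimony):
Trait 1: 1; Trait 2: 1; Trait 3: 1; Trait 4: 1; Trait 5: 2; Trait 6: 1; Trait 7: 2.
Total tree length = 9.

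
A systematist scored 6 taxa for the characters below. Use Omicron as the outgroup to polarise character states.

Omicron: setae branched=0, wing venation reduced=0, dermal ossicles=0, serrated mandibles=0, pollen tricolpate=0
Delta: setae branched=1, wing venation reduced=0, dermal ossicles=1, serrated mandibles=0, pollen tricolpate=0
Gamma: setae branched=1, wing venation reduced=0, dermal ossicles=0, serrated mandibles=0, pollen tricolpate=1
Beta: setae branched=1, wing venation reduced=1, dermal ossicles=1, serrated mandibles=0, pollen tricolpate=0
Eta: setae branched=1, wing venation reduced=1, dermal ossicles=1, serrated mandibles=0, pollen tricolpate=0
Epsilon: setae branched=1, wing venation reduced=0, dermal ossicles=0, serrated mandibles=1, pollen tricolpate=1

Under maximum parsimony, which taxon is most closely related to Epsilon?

Gamma

The outgroup has state '0' for every character, so '1' is the derived state throughout.
All ingroup taxa share the derived state '1' for setae branched; it defines the ingroup but does not resolve relationships within it.
Only Beta and Eta show the derived state '1' for wing venation reduced, supporting them as a clade.
dermal ossicles: derived state '1' in Beta, Delta, and Eta only — synapomorphy for {Beta, Delta, Eta}.
serrated mandibles: derived state '1' in Epsilon only — an autapomorphy, so it tells us nothing about relationships among taxa.
pollen tricolpate (derived state '1') is shared by Epsilon and Gamma — a synapomorphy uniting that clade.
Most parsimonious ingroup topology: ((Delta,(Beta,Eta)),(Gamma,Epsilon)).
Epsilon and Gamma form a cherry on this tree, so they are sister taxa.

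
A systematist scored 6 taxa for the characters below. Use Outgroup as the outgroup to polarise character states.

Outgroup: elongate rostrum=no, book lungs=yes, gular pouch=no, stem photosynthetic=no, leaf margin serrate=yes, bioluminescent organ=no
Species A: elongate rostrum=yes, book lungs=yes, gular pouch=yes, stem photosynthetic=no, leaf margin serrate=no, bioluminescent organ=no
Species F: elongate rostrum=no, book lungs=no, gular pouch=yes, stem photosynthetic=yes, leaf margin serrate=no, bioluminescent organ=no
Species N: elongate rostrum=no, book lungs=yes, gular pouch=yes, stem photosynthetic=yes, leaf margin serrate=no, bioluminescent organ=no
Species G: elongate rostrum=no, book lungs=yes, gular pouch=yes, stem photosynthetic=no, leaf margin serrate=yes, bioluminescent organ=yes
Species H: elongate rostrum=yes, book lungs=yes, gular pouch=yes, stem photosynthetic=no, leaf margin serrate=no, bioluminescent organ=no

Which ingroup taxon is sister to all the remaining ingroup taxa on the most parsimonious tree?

Character polarity is set by the outgroup: the derived state is whichever differs from the outgroup's state, so for book lungs, leaf margin serrate the derived state is 'no', and for the remaining characters it is 'yes'.
elongate rostrum (derived state 'yes') is shared by Species A and Species H — a synapomorphy uniting that clade.
book lungs (derived state 'no') is unique to Species F (autapomorphy; uninformative for grouping).
gular pouch (derived state 'yes') is shared by all ingroup taxa — unites the whole ingroup.
Only Species F and Species N show the derived state 'yes' for stem photosynthetic, supporting them as a clade.
leaf margin serrate (derived state 'no') is shared by Species A, Species F, Species H, and Species N — a synapomorphy uniting that clade.
bioluminescent organ (derived state 'yes') is unique to Species G (autapomorphy; uninformative for grouping).
Most parsimonious ingroup topology: (((Species A,Species H),(Species F,Species N)),Species G).
Species G is sister to the clade containing all other ingroup taxa, so it is the earliest-diverging (most basal) ingroup lineage.

Species G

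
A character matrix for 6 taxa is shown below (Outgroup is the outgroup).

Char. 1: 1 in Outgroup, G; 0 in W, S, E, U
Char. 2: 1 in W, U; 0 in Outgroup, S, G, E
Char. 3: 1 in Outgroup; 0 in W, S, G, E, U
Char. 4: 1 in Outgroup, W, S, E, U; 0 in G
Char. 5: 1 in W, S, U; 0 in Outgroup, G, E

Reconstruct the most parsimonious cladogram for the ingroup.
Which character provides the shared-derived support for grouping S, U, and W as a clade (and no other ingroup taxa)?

Char. 5

Character polarity is set by the outgroup: the derived state is whichever differs from the outgroup's state, so for Char. 1, Char. 3, Char. 4 the derived state is '0', and for the remaining characters it is '1'.
Only E, S, U, and W show the derived state '0' for Char. 1, supporting them as a clade.
Char. 2 (derived state '1') is shared by U and W — a synapomorphy uniting that clade.
All ingroup taxa share the derived state '0' for Char. 3; it defines the ingroup but does not resolve relationships within it.
Char. 4 (derived state '0') is unique to G (autapomorphy; uninformative for grouping).
Only S, U, and W show the derived state '1' for Char. 5, supporting them as a clade.
Most parsimonious ingroup topology: ((((W,U),S),E),G).
The clade {S, U, W} is supported by Char. 5: its derived state '1' occurs in exactly those taxa and in no other taxon (including the outgroup).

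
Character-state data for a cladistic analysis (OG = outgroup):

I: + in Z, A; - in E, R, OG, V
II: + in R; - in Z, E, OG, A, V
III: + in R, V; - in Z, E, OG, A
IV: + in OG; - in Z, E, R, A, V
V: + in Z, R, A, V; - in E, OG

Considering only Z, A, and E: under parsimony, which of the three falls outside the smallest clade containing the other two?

Character polarity is set by the outgroup: the derived state is whichever differs from the outgroup's state, so for IV the derived state is '-', and for the remaining characters it is '+'.
I: derived state '+' in A and Z only — synapomorphy for {A, Z}.
II: derived state '+' in R only — an autapomorphy, so it tells us nothing about relationships among taxa.
Only R and V show the derived state '+' for III, supporting them as a clade.
All ingroup taxa share the derived state '-' for IV; it defines the ingroup but does not resolve relationships within it.
Only A, R, V, and Z show the derived state '+' for V, supporting them as a clade.
Most parsimonious ingroup topology: (E,((Z,A),(R,V))).
Z and A share a more recent common ancestor with each other than either does with E, so E is the least closely related of the three.

E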